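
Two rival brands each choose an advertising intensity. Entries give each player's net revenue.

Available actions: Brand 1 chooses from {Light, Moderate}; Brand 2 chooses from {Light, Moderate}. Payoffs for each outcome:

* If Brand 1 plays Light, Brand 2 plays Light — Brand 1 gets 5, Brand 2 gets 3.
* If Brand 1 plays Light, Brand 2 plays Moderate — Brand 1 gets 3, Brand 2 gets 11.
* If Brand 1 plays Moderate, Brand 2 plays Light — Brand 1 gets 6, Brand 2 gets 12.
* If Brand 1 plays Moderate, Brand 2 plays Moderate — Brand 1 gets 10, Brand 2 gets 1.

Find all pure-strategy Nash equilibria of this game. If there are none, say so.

(Moderate, Light)

(Light, Light): Brand 1 can switch to Moderate (5 → 6). Not NE.
(Light, Moderate): Brand 1 can switch to Moderate (3 → 10). Not NE.
(Moderate, Light): Brand 1 gets 6, best alternative 5; Brand 2 gets 12, best alternative 1. No profitable deviation — NE.
(Moderate, Moderate): Brand 2 can switch to Light (1 → 12). Not NE.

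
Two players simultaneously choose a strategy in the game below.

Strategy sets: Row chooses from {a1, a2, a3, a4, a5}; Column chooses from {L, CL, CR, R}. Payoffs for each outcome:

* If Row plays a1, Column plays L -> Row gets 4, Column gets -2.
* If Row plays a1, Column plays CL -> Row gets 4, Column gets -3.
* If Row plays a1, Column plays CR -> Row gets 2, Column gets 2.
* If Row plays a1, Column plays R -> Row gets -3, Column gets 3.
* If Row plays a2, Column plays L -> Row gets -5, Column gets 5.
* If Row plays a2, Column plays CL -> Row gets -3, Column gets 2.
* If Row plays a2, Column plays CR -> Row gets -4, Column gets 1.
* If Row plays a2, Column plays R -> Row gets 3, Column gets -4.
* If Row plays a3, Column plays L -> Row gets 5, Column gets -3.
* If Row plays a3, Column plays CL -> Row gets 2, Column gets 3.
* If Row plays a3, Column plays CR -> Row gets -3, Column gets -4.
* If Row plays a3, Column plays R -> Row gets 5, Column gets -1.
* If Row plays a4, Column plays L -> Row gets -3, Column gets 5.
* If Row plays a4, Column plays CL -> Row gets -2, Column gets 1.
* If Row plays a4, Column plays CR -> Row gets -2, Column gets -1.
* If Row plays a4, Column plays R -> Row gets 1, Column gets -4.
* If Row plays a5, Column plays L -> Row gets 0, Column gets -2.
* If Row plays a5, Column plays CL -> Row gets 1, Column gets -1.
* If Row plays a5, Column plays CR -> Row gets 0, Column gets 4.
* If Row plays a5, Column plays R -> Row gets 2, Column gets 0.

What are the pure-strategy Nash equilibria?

Row against L: payoffs 4, -5, 5, -3, 0 → best response a3.
Row against CL: payoffs 4, -3, 2, -2, 1 → best response a1.
Row against CR: payoffs 2, -4, -3, -2, 0 → best response a1.
Row against R: payoffs -3, 3, 5, 1, 2 → best response a3.
Column against a1: payoffs -2, -3, 2, 3 → best response R.
Column against a2: payoffs 5, 2, 1, -4 → best response L.
Column against a3: payoffs -3, 3, -4, -1 → best response CL.
Column against a4: payoffs 5, 1, -1, -4 → best response L.
Column against a5: payoffs -2, -1, 4, 0 → best response CR.
No profile is a mutual best response for all players.

none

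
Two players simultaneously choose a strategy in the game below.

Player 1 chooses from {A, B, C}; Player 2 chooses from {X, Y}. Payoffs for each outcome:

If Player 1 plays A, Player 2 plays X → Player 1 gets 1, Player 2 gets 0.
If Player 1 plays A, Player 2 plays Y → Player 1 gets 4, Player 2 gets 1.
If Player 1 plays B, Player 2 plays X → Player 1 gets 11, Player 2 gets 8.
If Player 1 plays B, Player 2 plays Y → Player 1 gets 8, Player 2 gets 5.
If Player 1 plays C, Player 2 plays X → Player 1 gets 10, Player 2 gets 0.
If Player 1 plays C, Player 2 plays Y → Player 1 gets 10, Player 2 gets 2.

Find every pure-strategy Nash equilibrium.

Check each profile: it is a Nash equilibrium iff no player can strictly gain by switching unilaterally.
(A, X): Player 1 can switch to B (1 → 11). Not NE.
(A, Y): Player 1 can switch to B (4 → 8). Not NE.
(B, X): Player 1 gets 11, best alternative 10; Player 2 gets 8, best alternative 5. No profitable deviation — NE.
(B, Y): Player 1 can switch to C (8 → 10). Not NE.
(C, X): Player 1 can switch to B (10 → 11). Not NE.
(C, Y): Player 1 gets 10, best alternative 8; Player 2 gets 2, best alternative 0. No profitable deviation — NE.

The pure Nash equilibria are (B, X); (C, Y).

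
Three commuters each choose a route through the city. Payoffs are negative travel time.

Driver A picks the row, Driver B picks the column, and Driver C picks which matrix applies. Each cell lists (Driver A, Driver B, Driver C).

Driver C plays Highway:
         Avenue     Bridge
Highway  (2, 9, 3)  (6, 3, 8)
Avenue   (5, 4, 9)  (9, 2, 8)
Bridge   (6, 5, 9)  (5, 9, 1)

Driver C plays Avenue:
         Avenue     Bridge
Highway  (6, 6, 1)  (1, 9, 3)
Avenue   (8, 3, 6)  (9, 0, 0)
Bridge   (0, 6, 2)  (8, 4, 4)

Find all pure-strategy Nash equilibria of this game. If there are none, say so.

Driver A against (Avenue, Highway): payoffs 2, 5, 6 → best response Bridge.
Driver A against (Avenue, Avenue): payoffs 6, 8, 0 → best response Avenue.
Driver A against (Bridge, Highway): payoffs 6, 9, 5 → best response Avenue.
Driver A against (Bridge, Avenue): payoffs 1, 9, 8 → best response Avenue.
Driver B against (Highway, Highway): payoffs 9, 3 → best response Avenue.
Driver B against (Highway, Avenue): payoffs 6, 9 → best response Bridge.
Driver B against (Avenue, Highway): payoffs 4, 2 → best response Avenue.
Driver B against (Avenue, Avenue): payoffs 3, 0 → best response Avenue.
Driver B against (Bridge, Highway): payoffs 5, 9 → best response Bridge.
Driver B against (Bridge, Avenue): payoffs 6, 4 → best response Avenue.
Driver C against (Highway, Avenue): payoffs 3, 1 → best response Highway.
Driver C against (Highway, Bridge): payoffs 8, 3 → best response Highway.
Driver C against (Avenue, Avenue): payoffs 9, 6 → best response Highway.
Driver C against (Avenue, Bridge): payoffs 8, 0 → best response Highway.
Driver C against (Bridge, Avenue): payoffs 9, 2 → best response Highway.
Driver C against (Bridge, Bridge): payoffs 1, 4 → best response Avenue.
No profile is a mutual best response for all players.

No pure-strategy Nash equilibrium.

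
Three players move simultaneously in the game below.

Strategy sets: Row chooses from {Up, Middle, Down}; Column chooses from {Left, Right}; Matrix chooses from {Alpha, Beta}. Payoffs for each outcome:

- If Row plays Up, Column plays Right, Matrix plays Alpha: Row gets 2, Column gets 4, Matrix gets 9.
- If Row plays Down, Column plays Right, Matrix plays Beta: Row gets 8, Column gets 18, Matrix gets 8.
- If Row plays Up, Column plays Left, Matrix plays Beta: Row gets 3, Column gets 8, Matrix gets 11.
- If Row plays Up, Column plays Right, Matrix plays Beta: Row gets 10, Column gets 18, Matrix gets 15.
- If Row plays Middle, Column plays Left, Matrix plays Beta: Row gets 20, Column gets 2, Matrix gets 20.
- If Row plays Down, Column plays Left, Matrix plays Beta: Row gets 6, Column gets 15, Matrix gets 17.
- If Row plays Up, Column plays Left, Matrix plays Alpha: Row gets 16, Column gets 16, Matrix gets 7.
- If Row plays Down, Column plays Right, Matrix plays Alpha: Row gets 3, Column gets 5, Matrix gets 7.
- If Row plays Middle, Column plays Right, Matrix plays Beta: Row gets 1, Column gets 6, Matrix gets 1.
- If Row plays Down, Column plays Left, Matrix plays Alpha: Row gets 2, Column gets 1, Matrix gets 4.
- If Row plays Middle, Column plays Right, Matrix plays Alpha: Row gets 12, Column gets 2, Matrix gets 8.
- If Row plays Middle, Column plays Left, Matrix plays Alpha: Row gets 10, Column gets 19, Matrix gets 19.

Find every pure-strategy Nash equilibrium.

Pure NE: (Up, Right, Beta)

Mark each player's best response to every combination of opponents' strategies; a profile where every player is best-responding is a pure Nash equilibrium.
Row against (Left, Alpha): payoffs 16, 10, 2 → best response Up.
Row against (Left, Beta): payoffs 3, 20, 6 → best response Middle.
Row against (Right, Alpha): payoffs 2, 12, 3 → best response Middle.
Row against (Right, Beta): payoffs 10, 1, 8 → best response Up.
Column against (Up, Alpha): payoffs 16, 4 → best response Left.
Column against (Up, Beta): payoffs 8, 18 → best response Right.
Column against (Middle, Alpha): payoffs 19, 2 → best response Left.
Column against (Middle, Beta): payoffs 2, 6 → best response Right.
Column against (Down, Alpha): payoffs 1, 5 → best response Right.
Column against (Down, Beta): payoffs 15, 18 → best response Right.
Matrix against (Up, Left): payoffs 7, 11 → best response Beta.
Matrix against (Up, Right): payoffs 9, 15 → best response Beta.
Matrix against (Middle, Left): payoffs 19, 20 → best response Beta.
Matrix against (Middle, Right): payoffs 8, 1 → best response Alpha.
Matrix against (Down, Left): payoffs 4, 17 → best response Beta.
Matrix against (Down, Right): payoffs 7, 8 → best response Beta.
Mutual best responses: (Up, Right, Beta).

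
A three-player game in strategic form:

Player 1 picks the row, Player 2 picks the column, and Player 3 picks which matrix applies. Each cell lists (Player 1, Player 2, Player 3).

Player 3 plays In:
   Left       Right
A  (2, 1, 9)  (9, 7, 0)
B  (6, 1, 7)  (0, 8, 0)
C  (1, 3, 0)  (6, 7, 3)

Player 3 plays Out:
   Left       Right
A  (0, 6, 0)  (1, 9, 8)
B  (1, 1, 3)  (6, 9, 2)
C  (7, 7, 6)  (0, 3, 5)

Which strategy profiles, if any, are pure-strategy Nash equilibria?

The pure Nash equilibria are (B, Right, Out) and (C, Left, Out).

Player 1 against (Left, In): payoffs 2, 6, 1 → best response B.
Player 1 against (Left, Out): payoffs 0, 1, 7 → best response C.
Player 1 against (Right, In): payoffs 9, 0, 6 → best response A.
Player 1 against (Right, Out): payoffs 1, 6, 0 → best response B.
Player 2 against (A, In): payoffs 1, 7 → best response Right.
Player 2 against (A, Out): payoffs 6, 9 → best response Right.
Player 2 against (B, In): payoffs 1, 8 → best response Right.
Player 2 against (B, Out): payoffs 1, 9 → best response Right.
Player 2 against (C, In): payoffs 3, 7 → best response Right.
Player 2 against (C, Out): payoffs 7, 3 → best response Left.
Player 3 against (A, Left): payoffs 9, 0 → best response In.
Player 3 against (A, Right): payoffs 0, 8 → best response Out.
Player 3 against (B, Left): payoffs 7, 3 → best response In.
Player 3 against (B, Right): payoffs 0, 2 → best response Out.
Player 3 against (C, Left): payoffs 0, 6 → best response Out.
Player 3 against (C, Right): payoffs 3, 5 → best response Out.
Mutual best responses: (B, Right, Out); (C, Left, Out).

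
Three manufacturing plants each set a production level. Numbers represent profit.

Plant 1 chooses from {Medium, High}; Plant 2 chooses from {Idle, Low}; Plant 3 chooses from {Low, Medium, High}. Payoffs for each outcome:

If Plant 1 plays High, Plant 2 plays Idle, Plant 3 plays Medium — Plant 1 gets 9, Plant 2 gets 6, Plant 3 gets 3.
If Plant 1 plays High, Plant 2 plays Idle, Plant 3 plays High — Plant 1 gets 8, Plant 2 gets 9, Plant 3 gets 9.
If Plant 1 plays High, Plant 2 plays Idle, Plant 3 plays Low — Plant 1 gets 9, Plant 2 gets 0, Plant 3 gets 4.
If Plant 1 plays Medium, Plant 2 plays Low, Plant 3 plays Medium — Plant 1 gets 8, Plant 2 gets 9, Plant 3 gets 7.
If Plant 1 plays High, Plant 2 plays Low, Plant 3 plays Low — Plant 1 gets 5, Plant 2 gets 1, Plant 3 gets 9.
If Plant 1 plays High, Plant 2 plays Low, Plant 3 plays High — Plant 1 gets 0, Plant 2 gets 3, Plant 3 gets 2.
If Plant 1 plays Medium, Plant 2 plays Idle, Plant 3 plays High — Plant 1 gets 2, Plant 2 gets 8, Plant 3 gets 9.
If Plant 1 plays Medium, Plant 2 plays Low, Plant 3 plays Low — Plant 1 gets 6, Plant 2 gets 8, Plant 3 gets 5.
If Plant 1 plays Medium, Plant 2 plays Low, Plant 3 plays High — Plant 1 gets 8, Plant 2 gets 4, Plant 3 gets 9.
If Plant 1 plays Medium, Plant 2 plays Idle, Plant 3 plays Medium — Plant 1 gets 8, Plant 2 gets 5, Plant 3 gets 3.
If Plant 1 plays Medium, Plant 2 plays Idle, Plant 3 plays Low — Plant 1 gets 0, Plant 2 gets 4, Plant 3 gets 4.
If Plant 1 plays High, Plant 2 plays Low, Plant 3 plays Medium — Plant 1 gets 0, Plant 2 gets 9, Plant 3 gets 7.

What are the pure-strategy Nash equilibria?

Pure NE: (High, Idle, High)

(Medium, Idle, Low): Plant 1 can switch to High (0 → 9). Not NE.
(Medium, Idle, Medium): Plant 1 can switch to High (8 → 9). Not NE.
(Medium, Idle, High): Plant 1 can switch to High (2 → 8). Not NE.
(Medium, Low, Low): Plant 3 can switch to Medium (5 → 7). Not NE.
(Medium, Low, Medium): Plant 3 can switch to High (7 → 9). Not NE.
(Medium, Low, High): Plant 2 can switch to Idle (4 → 8). Not NE.
(High, Idle, Low): Plant 2 can switch to Low (0 → 1). Not NE.
(High, Idle, Medium): Plant 2 can switch to Low (6 → 9). Not NE.
(High, Idle, High): Plant 1 gets 8, best alternative 2; Plant 2 gets 9, best alternative 3; Plant 3 gets 9, best alternative 4. No profitable deviation — NE.
(High, Low, Low): Plant 1 can switch to Medium (5 → 6). Not NE.
(High, Low, Medium): Plant 1 can switch to Medium (0 → 8). Not NE.
(The remaining 1 profile has a profitable deviation by the same check.)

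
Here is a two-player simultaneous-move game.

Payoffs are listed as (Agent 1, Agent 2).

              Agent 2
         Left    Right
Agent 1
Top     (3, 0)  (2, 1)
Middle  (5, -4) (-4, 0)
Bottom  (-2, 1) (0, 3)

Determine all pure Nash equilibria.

Agent 1 against Left: payoffs 3, 5, -2 → best response Middle.
Agent 1 against Right: payoffs 2, -4, 0 → best response Top.
Agent 2 against Top: payoffs 0, 1 → best response Right.
Agent 2 against Middle: payoffs -4, 0 → best response Right.
Agent 2 against Bottom: payoffs 1, 3 → best response Right.
Mutual best responses: (Top, Right).

(Top, Right)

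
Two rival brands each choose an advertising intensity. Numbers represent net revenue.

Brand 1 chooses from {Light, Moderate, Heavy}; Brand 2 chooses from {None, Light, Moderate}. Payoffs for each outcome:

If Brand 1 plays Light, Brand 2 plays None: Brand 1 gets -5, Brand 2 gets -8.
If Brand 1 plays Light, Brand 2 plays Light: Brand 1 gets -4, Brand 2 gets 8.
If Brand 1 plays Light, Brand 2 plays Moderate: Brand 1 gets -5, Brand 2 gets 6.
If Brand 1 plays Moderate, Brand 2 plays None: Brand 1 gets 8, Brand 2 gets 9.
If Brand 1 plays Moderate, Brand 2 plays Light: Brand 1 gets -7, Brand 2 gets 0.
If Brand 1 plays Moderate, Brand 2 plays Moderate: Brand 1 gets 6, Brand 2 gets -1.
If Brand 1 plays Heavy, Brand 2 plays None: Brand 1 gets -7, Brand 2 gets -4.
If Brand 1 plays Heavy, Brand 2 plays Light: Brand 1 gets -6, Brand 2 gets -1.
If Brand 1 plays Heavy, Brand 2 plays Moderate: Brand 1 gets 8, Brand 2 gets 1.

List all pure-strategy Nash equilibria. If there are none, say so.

For each strategy profile, look for a profitable unilateral deviation.
(Light, None): Brand 1 can switch to Moderate (-5 → 8). Not NE.
(Light, Light): Brand 1 gets -4, best alternative -6; Brand 2 gets 8, best alternative 6. No profitable deviation — NE.
(Light, Moderate): Brand 1 can switch to Moderate (-5 → 6). Not NE.
(Moderate, None): Brand 1 gets 8, best alternative -5; Brand 2 gets 9, best alternative 0. No profitable deviation — NE.
(Moderate, Light): Brand 1 can switch to Light (-7 → -4). Not NE.
(Moderate, Moderate): Brand 1 can switch to Heavy (6 → 8). Not NE.
(Heavy, None): Brand 1 can switch to Light (-7 → -5). Not NE.
(Heavy, Light): Brand 1 can switch to Light (-6 → -4). Not NE.
(Heavy, Moderate): Brand 1 gets 8, best alternative 6; Brand 2 gets 1, best alternative -1. No profitable deviation — NE.

The pure Nash equilibria are (Light, Light); (Moderate, None); (Heavy, Moderate).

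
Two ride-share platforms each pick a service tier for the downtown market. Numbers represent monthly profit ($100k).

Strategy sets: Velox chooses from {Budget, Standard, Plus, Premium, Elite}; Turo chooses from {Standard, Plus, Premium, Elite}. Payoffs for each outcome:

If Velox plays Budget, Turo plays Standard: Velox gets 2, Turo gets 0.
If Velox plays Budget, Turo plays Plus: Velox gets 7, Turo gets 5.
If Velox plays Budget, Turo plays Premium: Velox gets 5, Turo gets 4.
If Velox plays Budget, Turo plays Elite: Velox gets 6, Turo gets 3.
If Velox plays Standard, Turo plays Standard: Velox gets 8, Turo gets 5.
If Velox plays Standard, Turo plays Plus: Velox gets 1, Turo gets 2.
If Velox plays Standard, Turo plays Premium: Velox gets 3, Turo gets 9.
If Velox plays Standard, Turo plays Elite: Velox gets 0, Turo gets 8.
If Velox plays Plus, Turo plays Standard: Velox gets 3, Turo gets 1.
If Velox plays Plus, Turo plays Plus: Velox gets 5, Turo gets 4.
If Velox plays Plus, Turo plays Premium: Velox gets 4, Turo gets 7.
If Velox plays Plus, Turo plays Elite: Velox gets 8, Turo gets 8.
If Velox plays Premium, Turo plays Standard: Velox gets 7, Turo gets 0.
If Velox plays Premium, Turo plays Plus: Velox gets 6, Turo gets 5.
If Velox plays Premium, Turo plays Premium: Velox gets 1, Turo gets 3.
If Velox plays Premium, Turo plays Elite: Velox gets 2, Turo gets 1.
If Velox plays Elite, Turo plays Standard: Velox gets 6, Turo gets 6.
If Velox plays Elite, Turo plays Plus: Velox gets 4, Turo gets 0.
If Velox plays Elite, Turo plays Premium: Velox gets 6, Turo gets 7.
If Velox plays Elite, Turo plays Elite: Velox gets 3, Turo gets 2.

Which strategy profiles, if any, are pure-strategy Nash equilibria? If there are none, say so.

Pure-strategy Nash equilibria: (Budget, Plus) and (Plus, Elite) and (Elite, Premium)

Mark each player's best response to every combination of opponents' strategies; a profile where every player is best-responding is a pure Nash equilibrium.
Velox against Standard: payoffs 2, 8, 3, 7, 6 → best response Standard.
Velox against Plus: payoffs 7, 1, 5, 6, 4 → best response Budget.
Velox against Premium: payoffs 5, 3, 4, 1, 6 → best response Elite.
Velox against Elite: payoffs 6, 0, 8, 2, 3 → best response Plus.
Turo against Budget: payoffs 0, 5, 4, 3 → best response Plus.
Turo against Standard: payoffs 5, 2, 9, 8 → best response Premium.
Turo against Plus: payoffs 1, 4, 7, 8 → best response Elite.
Turo against Premium: payoffs 0, 5, 3, 1 → best response Plus.
Turo against Elite: payoffs 6, 0, 7, 2 → best response Premium.
Mutual best responses: (Budget, Plus); (Plus, Elite); (Elite, Premium).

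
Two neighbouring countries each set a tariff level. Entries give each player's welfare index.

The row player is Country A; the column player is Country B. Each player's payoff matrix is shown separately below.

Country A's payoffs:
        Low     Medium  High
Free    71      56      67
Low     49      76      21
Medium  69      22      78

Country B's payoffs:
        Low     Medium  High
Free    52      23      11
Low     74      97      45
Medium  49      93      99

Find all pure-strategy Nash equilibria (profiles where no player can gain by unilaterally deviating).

The pure Nash equilibria are (Free, Low); (Low, Medium); (Medium, High).

Country A against Low: payoffs 71, 49, 69 → best response Free.
Country A against Medium: payoffs 56, 76, 22 → best response Low.
Country A against High: payoffs 67, 21, 78 → best response Medium.
Country B against Free: payoffs 52, 23, 11 → best response Low.
Country B against Low: payoffs 74, 97, 45 → best response Medium.
Country B against Medium: payoffs 49, 93, 99 → best response High.
Mutual best responses: (Free, Low); (Low, Medium); (Medium, High).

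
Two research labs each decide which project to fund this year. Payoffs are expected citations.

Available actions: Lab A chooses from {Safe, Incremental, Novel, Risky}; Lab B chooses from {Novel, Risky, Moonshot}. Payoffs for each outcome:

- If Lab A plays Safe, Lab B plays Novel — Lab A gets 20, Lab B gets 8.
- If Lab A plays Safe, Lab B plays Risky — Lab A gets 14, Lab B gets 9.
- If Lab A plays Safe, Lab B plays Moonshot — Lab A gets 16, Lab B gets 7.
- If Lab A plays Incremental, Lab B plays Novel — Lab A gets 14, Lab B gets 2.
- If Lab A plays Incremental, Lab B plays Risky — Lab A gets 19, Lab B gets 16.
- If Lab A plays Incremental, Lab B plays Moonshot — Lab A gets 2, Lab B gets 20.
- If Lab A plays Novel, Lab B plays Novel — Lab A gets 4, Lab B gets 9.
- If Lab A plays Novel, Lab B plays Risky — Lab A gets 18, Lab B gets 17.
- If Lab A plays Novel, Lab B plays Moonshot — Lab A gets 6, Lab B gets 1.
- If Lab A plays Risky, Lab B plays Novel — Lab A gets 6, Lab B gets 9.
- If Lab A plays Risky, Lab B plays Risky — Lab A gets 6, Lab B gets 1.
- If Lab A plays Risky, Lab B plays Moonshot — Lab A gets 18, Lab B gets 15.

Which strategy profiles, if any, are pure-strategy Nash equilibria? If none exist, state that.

The unique pure-strategy Nash equilibrium is (Risky, Moonshot).

Lab A against Novel: payoffs 20, 14, 4, 6 → best response Safe.
Lab A against Risky: payoffs 14, 19, 18, 6 → best response Incremental.
Lab A against Moonshot: payoffs 16, 2, 6, 18 → best response Risky.
Lab B against Safe: payoffs 8, 9, 7 → best response Risky.
Lab B against Incremental: payoffs 2, 16, 20 → best response Moonshot.
Lab B against Novel: payoffs 9, 17, 1 → best response Risky.
Lab B against Risky: payoffs 9, 1, 15 → best response Moonshot.
Mutual best responses: (Risky, Moonshot).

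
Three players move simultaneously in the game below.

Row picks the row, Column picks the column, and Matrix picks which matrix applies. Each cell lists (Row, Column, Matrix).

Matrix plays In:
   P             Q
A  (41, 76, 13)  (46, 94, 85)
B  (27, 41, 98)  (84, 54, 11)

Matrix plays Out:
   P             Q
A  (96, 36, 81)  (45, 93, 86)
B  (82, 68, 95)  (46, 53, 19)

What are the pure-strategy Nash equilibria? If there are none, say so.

(A, P, In): Column can switch to Q (76 → 94). Not NE.
(A, P, Out): Column can switch to Q (36 → 93). Not NE.
(A, Q, In): Row can switch to B (46 → 84). Not NE.
(A, Q, Out): Row can switch to B (45 → 46). Not NE.
(B, P, In): Row can switch to A (27 → 41). Not NE.
(B, P, Out): Row can switch to A (82 → 96). Not NE.
(B, Q, In): Matrix can switch to Out (11 → 19). Not NE.
(B, Q, Out): Column can switch to P (53 → 68). Not NE.

none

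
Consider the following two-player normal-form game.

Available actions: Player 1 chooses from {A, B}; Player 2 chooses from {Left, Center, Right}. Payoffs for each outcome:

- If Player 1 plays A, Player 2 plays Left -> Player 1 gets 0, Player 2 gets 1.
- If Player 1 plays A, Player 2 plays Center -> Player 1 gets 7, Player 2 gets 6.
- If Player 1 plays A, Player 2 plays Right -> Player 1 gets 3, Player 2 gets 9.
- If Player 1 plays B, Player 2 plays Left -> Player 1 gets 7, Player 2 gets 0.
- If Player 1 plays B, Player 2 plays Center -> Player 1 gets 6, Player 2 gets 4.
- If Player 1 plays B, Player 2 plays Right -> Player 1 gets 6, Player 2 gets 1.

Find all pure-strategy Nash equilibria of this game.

No pure-strategy Nash equilibrium.

For each strategy profile, look for a profitable unilateral deviation.
(A, Left): Player 1 can switch to B (0 → 7). Not NE.
(A, Center): Player 2 can switch to Right (6 → 9). Not NE.
(A, Right): Player 1 can switch to B (3 → 6). Not NE.
(B, Left): Player 2 can switch to Center (0 → 4). Not NE.
(B, Center): Player 1 can switch to A (6 → 7). Not NE.
(B, Right): Player 2 can switch to Center (1 → 4). Not NE.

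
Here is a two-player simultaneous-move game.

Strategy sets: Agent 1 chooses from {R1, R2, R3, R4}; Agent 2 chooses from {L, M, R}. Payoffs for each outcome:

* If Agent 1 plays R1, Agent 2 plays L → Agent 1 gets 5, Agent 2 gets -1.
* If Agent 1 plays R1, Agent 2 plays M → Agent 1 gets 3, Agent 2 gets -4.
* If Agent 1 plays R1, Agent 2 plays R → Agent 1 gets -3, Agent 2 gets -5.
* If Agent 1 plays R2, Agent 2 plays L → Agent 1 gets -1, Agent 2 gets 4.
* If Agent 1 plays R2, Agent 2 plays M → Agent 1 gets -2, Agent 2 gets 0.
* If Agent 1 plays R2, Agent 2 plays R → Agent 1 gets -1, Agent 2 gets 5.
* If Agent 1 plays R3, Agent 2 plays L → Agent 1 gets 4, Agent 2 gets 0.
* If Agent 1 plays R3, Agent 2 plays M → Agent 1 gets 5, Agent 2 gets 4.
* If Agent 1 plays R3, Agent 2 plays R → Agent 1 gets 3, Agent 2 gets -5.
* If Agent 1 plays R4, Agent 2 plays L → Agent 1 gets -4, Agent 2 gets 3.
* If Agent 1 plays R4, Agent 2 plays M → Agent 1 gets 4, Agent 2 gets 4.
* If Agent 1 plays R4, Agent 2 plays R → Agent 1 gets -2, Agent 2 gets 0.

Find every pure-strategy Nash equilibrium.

The pure Nash equilibria are (R1, L) and (R3, M).

(R1, L): Agent 1 gets 5, best alternative 4; Agent 2 gets -1, best alternative -4. No profitable deviation — NE.
(R1, M): Agent 1 can switch to R3 (3 → 5). Not NE.
(R1, R): Agent 1 can switch to R2 (-3 → -1). Not NE.
(R2, L): Agent 1 can switch to R1 (-1 → 5). Not NE.
(R2, M): Agent 1 can switch to R1 (-2 → 3). Not NE.
(R2, R): Agent 1 can switch to R3 (-1 → 3). Not NE.
(R3, L): Agent 1 can switch to R1 (4 → 5). Not NE.
(R3, M): Agent 1 gets 5, best alternative 4; Agent 2 gets 4, best alternative 0. No profitable deviation — NE.
(The remaining 4 profiles each have a profitable deviation by the same check.)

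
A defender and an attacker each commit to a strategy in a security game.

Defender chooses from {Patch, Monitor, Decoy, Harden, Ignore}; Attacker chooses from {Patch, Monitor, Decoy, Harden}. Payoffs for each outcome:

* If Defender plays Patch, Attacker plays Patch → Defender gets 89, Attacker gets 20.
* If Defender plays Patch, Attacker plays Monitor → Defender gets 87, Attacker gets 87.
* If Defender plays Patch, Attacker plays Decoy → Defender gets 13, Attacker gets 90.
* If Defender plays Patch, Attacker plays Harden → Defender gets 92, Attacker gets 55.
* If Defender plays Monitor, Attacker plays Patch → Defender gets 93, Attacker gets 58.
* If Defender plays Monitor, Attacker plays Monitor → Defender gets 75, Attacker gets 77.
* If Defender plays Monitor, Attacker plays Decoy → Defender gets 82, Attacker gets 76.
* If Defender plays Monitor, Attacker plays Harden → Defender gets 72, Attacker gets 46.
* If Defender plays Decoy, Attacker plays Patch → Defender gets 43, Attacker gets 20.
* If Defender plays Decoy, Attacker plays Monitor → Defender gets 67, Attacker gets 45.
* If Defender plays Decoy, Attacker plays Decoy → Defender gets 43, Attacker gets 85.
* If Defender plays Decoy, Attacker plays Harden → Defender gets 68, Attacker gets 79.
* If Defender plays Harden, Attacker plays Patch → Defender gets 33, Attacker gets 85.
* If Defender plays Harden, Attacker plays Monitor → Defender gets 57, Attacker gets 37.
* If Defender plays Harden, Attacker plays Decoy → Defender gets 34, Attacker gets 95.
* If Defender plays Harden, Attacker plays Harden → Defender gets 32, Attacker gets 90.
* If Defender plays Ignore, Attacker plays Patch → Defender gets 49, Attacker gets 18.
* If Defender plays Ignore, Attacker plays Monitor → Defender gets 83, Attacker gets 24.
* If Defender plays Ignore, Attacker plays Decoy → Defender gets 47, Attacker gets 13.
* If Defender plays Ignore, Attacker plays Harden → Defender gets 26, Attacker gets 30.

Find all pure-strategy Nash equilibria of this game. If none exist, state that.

There is no pure-strategy Nash equilibrium.

(Patch, Patch): Defender can switch to Monitor (89 → 93). Not NE.
(Patch, Monitor): Attacker can switch to Decoy (87 → 90). Not NE.
(Patch, Decoy): Defender can switch to Monitor (13 → 82). Not NE.
(Patch, Harden): Attacker can switch to Monitor (55 → 87). Not NE.
(Monitor, Patch): Attacker can switch to Monitor (58 → 77). Not NE.
(Monitor, Monitor): Defender can switch to Patch (75 → 87). Not NE.
(Monitor, Decoy): Attacker can switch to Monitor (76 → 77). Not NE.
(Monitor, Harden): Defender can switch to Patch (72 → 92). Not NE.
(Decoy, Patch): Defender can switch to Patch (43 → 89). Not NE.
(Decoy, Monitor): Defender can switch to Patch (67 → 87). Not NE.
(The remaining 10 profiles each have a profitable deviation by the same check.)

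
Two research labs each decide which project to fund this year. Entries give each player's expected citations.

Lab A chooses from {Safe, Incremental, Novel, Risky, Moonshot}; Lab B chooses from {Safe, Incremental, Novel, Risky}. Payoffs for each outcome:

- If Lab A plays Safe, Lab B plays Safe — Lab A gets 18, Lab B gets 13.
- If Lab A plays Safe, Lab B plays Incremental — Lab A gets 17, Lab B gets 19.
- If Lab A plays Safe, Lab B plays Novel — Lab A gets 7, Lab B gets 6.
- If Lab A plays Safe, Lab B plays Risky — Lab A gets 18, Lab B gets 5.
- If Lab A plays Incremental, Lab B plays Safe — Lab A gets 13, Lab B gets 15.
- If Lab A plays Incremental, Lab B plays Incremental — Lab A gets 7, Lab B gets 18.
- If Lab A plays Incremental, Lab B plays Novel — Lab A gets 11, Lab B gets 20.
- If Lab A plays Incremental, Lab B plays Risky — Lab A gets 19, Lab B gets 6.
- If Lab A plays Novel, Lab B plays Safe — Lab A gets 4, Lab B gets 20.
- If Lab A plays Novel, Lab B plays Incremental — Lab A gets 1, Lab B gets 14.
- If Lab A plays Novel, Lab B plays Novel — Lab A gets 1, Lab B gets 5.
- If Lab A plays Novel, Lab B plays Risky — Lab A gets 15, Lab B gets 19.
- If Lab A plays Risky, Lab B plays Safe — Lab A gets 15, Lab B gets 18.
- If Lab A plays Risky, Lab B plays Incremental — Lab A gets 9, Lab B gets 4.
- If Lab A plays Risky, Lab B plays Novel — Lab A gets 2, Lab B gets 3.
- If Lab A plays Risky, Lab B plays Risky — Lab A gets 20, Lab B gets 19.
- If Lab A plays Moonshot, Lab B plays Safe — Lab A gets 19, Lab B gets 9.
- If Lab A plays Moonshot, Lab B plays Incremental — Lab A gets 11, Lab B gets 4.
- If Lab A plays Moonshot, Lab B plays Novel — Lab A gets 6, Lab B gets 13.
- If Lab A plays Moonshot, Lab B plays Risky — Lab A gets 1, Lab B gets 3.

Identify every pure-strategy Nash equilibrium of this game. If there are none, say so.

The pure Nash equilibria are (Safe, Incremental) and (Incremental, Novel) and (Risky, Risky).

Lab A against Safe: payoffs 18, 13, 4, 15, 19 → best response Moonshot.
Lab A against Incremental: payoffs 17, 7, 1, 9, 11 → best response Safe.
Lab A against Novel: payoffs 7, 11, 1, 2, 6 → best response Incremental.
Lab A against Risky: payoffs 18, 19, 15, 20, 1 → best response Risky.
Lab B against Safe: payoffs 13, 19, 6, 5 → best response Incremental.
Lab B against Incremental: payoffs 15, 18, 20, 6 → best response Novel.
Lab B against Novel: payoffs 20, 14, 5, 19 → best response Safe.
Lab B against Risky: payoffs 18, 4, 3, 19 → best response Risky.
Lab B against Moonshot: payoffs 9, 4, 13, 3 → best response Novel.
Mutual best responses: (Safe, Incremental); (Incremental, Novel); (Risky, Risky).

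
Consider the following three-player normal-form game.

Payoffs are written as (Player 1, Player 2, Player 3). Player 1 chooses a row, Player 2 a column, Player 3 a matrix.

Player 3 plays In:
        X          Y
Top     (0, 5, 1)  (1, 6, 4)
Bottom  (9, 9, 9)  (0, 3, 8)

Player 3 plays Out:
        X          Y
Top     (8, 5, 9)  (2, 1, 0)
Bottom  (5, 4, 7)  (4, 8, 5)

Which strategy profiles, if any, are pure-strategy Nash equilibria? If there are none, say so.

Player 1 against (X, In): payoffs 0, 9 → best response Bottom.
Player 1 against (X, Out): payoffs 8, 5 → best response Top.
Player 1 against (Y, In): payoffs 1, 0 → best response Top.
Player 1 against (Y, Out): payoffs 2, 4 → best response Bottom.
Player 2 against (Top, In): payoffs 5, 6 → best response Y.
Player 2 against (Top, Out): payoffs 5, 1 → best response X.
Player 2 against (Bottom, In): payoffs 9, 3 → best response X.
Player 2 against (Bottom, Out): payoffs 4, 8 → best response Y.
Player 3 against (Top, X): payoffs 1, 9 → best response Out.
Player 3 against (Top, Y): payoffs 4, 0 → best response In.
Player 3 against (Bottom, X): payoffs 9, 7 → best response In.
Player 3 against (Bottom, Y): payoffs 8, 5 → best response In.
Mutual best responses: (Top, X, Out); (Top, Y, In); (Bottom, X, In).

The pure Nash equilibria are (Top, X, Out) and (Top, Y, In) and (Bottom, X, In).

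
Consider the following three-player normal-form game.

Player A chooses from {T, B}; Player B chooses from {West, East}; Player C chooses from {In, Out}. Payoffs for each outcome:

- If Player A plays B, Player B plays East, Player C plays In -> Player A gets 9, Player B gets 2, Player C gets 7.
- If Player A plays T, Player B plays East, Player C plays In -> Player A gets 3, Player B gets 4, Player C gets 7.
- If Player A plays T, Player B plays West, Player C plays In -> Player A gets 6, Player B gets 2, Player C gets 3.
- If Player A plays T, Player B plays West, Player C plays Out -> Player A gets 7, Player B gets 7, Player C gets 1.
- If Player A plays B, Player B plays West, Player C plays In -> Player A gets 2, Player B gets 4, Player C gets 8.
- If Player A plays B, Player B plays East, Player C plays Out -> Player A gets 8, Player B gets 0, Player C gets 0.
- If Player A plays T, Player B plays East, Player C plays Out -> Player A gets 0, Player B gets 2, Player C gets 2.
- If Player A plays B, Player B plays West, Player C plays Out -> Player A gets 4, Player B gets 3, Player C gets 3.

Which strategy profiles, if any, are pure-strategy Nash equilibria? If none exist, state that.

(T, West, In): Player B can switch to East (2 → 4). Not NE.
(T, West, Out): Player C can switch to In (1 → 3). Not NE.
(T, East, In): Player A can switch to B (3 → 9). Not NE.
(T, East, Out): Player A can switch to B (0 → 8). Not NE.
(B, West, In): Player A can switch to T (2 → 6). Not NE.
(B, West, Out): Player A can switch to T (4 → 7). Not NE.
(B, East, In): Player B can switch to West (2 → 4). Not NE.
(B, East, Out): Player B can switch to West (0 → 3). Not NE.

This game has no pure Nash equilibrium.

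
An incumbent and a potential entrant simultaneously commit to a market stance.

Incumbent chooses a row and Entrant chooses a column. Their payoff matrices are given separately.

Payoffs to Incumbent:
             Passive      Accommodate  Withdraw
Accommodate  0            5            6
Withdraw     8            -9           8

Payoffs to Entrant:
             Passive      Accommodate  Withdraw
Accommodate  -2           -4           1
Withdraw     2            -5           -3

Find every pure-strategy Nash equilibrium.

Incumbent against Passive: payoffs 0, 8 → best response Withdraw.
Incumbent against Accommodate: payoffs 5, -9 → best response Accommodate.
Incumbent against Withdraw: payoffs 6, 8 → best response Withdraw.
Entrant against Accommodate: payoffs -2, -4, 1 → best response Withdraw.
Entrant against Withdraw: payoffs 2, -5, -3 → best response Passive.
Mutual best responses: (Withdraw, Passive).

The unique pure-strategy Nash equilibrium is (Withdraw, Passive).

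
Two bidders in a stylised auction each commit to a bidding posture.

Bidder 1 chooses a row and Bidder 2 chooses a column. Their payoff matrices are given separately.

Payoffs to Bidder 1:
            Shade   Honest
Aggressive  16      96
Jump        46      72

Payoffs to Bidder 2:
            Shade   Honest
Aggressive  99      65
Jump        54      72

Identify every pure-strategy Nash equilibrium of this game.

Check each profile: it is a Nash equilibrium iff no player can strictly gain by switching unilaterally.
(Aggressive, Shade): Bidder 1 can switch to Jump (16 → 46). Not NE.
(Aggressive, Honest): Bidder 2 can switch to Shade (65 → 99). Not NE.
(Jump, Shade): Bidder 2 can switch to Honest (54 → 72). Not NE.
(Jump, Honest): Bidder 1 can switch to Aggressive (72 → 96). Not NE.

none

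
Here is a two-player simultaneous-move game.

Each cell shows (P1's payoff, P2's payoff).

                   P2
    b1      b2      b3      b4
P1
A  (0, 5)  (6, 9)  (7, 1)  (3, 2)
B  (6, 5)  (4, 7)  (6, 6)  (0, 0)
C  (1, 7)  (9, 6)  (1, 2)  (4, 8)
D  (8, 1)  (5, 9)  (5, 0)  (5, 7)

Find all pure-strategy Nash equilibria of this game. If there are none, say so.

P1 against b1: payoffs 0, 6, 1, 8 → best response D.
P1 against b2: payoffs 6, 4, 9, 5 → best response C.
P1 against b3: payoffs 7, 6, 1, 5 → best response A.
P1 against b4: payoffs 3, 0, 4, 5 → best response D.
P2 against A: payoffs 5, 9, 1, 2 → best response b2.
P2 against B: payoffs 5, 7, 6, 0 → best response b2.
P2 against C: payoffs 7, 6, 2, 8 → best response b4.
P2 against D: payoffs 1, 9, 0, 7 → best response b2.
No profile is a mutual best response for all players.

This game has no pure Nash equilibrium.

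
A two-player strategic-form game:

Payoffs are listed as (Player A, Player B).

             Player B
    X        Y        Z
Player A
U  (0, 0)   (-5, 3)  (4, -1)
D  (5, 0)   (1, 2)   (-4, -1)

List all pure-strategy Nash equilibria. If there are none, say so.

The unique pure-strategy Nash equilibrium is (D, Y).

For each strategy profile, look for a profitable unilateral deviation.
(U, X): Player A can switch to D (0 → 5). Not NE.
(U, Y): Player A can switch to D (-5 → 1). Not NE.
(U, Z): Player B can switch to X (-1 → 0). Not NE.
(D, X): Player B can switch to Y (0 → 2). Not NE.
(D, Y): Player A gets 1, best alternative -5; Player B gets 2, best alternative 0. No profitable deviation — NE.
(D, Z): Player A can switch to U (-4 → 4). Not NE.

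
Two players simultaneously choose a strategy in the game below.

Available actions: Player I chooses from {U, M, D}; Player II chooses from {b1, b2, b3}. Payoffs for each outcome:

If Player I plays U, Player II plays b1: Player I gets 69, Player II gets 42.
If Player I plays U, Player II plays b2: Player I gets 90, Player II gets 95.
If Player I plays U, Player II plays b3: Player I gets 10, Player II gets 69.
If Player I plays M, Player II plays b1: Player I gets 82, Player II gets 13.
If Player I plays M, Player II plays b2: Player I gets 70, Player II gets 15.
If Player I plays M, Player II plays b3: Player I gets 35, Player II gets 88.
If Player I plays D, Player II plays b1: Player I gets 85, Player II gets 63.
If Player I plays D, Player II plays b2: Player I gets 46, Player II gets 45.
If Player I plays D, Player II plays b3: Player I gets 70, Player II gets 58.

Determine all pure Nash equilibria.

Player I against b1: payoffs 69, 82, 85 → best response D.
Player I against b2: payoffs 90, 70, 46 → best response U.
Player I against b3: payoffs 10, 35, 70 → best response D.
Player II against U: payoffs 42, 95, 69 → best response b2.
Player II against M: payoffs 13, 15, 88 → best response b3.
Player II against D: payoffs 63, 45, 58 → best response b1.
Mutual best responses: (U, b2); (D, b1).

The pure Nash equilibria are (U, b2); (D, b1).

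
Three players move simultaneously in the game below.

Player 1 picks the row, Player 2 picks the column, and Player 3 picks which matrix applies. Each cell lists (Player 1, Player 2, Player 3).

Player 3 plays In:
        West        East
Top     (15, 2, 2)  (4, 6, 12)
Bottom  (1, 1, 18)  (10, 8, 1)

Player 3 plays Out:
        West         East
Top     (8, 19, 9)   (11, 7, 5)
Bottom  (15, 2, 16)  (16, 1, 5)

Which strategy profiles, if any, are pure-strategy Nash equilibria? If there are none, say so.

This game has no pure Nash equilibrium.

Player 1 against (West, In): payoffs 15, 1 → best response Top.
Player 1 against (West, Out): payoffs 8, 15 → best response Bottom.
Player 1 against (East, In): payoffs 4, 10 → best response Bottom.
Player 1 against (East, Out): payoffs 11, 16 → best response Bottom.
Player 2 against (Top, In): payoffs 2, 6 → best response East.
Player 2 against (Top, Out): payoffs 19, 7 → best response West.
Player 2 against (Bottom, In): payoffs 1, 8 → best response East.
Player 2 against (Bottom, Out): payoffs 2, 1 → best response West.
Player 3 against (Top, West): payoffs 2, 9 → best response Out.
Player 3 against (Top, East): payoffs 12, 5 → best response In.
Player 3 against (Bottom, West): payoffs 18, 16 → best response In.
Player 3 against (Bottom, East): payoffs 1, 5 → best response Out.
No profile is a mutual best response for all players.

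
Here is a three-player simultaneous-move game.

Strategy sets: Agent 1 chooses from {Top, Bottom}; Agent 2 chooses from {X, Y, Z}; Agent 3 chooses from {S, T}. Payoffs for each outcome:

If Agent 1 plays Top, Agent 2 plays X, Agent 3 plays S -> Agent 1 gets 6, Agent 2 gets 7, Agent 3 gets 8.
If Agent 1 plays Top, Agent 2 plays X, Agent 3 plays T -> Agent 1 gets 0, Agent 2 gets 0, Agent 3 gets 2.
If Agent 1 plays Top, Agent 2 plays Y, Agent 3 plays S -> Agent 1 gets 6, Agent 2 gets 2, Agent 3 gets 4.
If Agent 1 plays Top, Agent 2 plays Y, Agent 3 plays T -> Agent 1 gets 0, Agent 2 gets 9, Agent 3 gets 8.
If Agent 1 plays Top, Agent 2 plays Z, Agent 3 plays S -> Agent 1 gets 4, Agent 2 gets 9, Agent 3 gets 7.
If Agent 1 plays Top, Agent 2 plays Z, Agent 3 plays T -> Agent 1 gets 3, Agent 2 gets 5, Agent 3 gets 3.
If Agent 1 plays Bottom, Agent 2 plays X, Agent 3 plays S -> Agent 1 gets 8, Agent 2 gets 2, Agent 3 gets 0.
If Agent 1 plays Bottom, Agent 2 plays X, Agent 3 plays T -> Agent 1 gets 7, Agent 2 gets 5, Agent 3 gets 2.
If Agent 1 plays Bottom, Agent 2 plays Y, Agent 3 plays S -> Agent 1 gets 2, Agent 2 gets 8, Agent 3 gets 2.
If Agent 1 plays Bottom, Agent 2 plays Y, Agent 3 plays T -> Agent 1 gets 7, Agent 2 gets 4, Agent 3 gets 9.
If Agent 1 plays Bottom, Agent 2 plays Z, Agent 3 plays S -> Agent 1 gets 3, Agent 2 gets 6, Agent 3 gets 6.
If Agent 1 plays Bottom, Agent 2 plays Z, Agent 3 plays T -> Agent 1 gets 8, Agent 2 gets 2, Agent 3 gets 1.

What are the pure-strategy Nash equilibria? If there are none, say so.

(Top, X, S): Agent 1 can switch to Bottom (6 → 8). Not NE.
(Top, X, T): Agent 1 can switch to Bottom (0 → 7). Not NE.
(Top, Y, S): Agent 2 can switch to X (2 → 7). Not NE.
(Top, Y, T): Agent 1 can switch to Bottom (0 → 7). Not NE.
(Top, Z, S): Agent 1 gets 4, best alternative 3; Agent 2 gets 9, best alternative 7; Agent 3 gets 7, best alternative 3. No profitable deviation — NE.
(Top, Z, T): Agent 1 can switch to Bottom (3 → 8). Not NE.
(Bottom, X, S): Agent 2 can switch to Y (2 → 8). Not NE.
(Bottom, X, T): Agent 1 gets 7, best alternative 0; Agent 2 gets 5, best alternative 4; Agent 3 gets 2, best alternative 0. No profitable deviation — NE.
(Bottom, Y, S): Agent 1 can switch to Top (2 → 6). Not NE.
(Bottom, Y, T): Agent 2 can switch to X (4 → 5). Not NE.
(The remaining 2 profiles each have a profitable deviation by the same check.)

Pure-strategy Nash equilibria: (Top, Z, S); (Bottom, X, T)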